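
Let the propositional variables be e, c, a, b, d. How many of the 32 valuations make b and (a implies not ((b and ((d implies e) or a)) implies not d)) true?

12

Initial set: {(b and (a implies not ((b and ((d implies e) or a)) implies not d)))}.
(b and (a implies not ((b and ((d implies e) or a)) implies not d))): α-rule — add b, (a implies not ((b and ((d implies e) or a)) implies not d)).
(a implies not ((b and ((d implies e) or a)) implies not d)): β-rule — branch into not a  //  not ((b and ((d implies e) or a)) implies not d).
  branch 1 (add not a):
    ○ open, literals {a=false, b=true}.
  branch 2 (add not ((b and ((d implies e) or a)) implies not d)):
    not ((b and ((d implies e) or a)) implies not d): α-rule — add (b and ((d implies e) or a)), not not d.
    (b and ((d implies e) or a)): α-rule — add b, ((d implies e) or a).
    ((d implies e) or a): β-rule — branch into (d implies e)  //  a.
      branch 2.1 (add (d implies e)):
        (d implies e): β-rule — branch into not d  //  e.
          branch 2.1.1 (add not d):
            × closes — contains both d and not d.
          branch 2.1.2 (add e):
            ○ open, literals {b=true, d=true, e=true}.
      branch 2.2 (add a):
        ○ open, literals {a=true, b=true, d=true}.
1 branch closed, 3 open.
Each open branch fixes some atoms; the unmentioned ones are free. Counting distinct full assignments: branch {a=false, b=true} (e, c, d) contributes 8 new; branch {b=true, d=true, e=true} (c, a) contributes 2 new; branch {a=true, b=true, d=true} (e, c) contributes 2 new. Total: 12.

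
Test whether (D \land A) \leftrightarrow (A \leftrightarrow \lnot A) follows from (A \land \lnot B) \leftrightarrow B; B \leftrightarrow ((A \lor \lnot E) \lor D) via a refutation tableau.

Initial set: {((A \land \lnot B) \leftrightarrow B); (B \leftrightarrow ((A \lor \lnot E) \lor D)); \lnot ((D \land A) \leftrightarrow (A \leftrightarrow \lnot A))}.
((A \land \lnot B) \leftrightarrow B): β-rule — branch into (A \land \lnot B), B  //  \lnot (A \land \lnot B), \lnot B.
  branch 1 (add (A \land \lnot B), B):
    (A \land \lnot B): α-rule — add A, \lnot B.
    × closes — contains both B and \lnot B.
  branch 2 (add \lnot (A \land \lnot B), \lnot B):
    (B \leftrightarrow ((A \lor \lnot E) \lor D)): β-rule — branch into B, ((A \lor \lnot E) \lor D)  //  \lnot B, \lnot ((A \lor \lnot E) \lor D).
      branch 2.1 (add B, ((A \lor \lnot E) \lor D)):
        × closes — contains both B and \lnot B.
      branch 2.2 (add \lnot B, \lnot ((A \lor \lnot E) \lor D)):
        \lnot ((A \lor \lnot E) \lor D): α-rule — add \lnot (A \lor \lnot E), \lnot D.
        \lnot (A \lor \lnot E): α-rule — add \lnot A, \lnot \lnot E.
        \lnot ((D \land A) \leftrightarrow (A \leftrightarrow \lnot A)): β-rule — branch into (D \land A), \lnot (A \leftrightarrow \lnot A)  //  \lnot (D \land A), (A \leftrightarrow \lnot A).
          branch 2.2.1 (add (D \land A), \lnot (A \leftrightarrow \lnot A)):
            (D \land A): α-rule — add D, A.
            × closes — contains both D and \lnot D.
          branch 2.2.2 (add \lnot (D \land A), (A \leftrightarrow \lnot A)):
            \lnot (A \land \lnot B): β-rule — branch into \lnot A  //  \lnot \lnot B.
              branch 2.2.2.1 (add \lnot A):
                \lnot (D \land A): β-rule — branch into \lnot D  //  \lnot A.
                  branch 2.2.2.1.1 (add \lnot D):
                    (A \leftrightarrow \lnot A): β-rule — branch into A, \lnot A  //  \lnot A, \lnot \lnot A.
                      branch 2.2.2.1.1.1 (add A, \lnot A):
                        × closes — contains both A and \lnot A.
                      branch 2.2.2.1.1.2 (add \lnot A, \lnot \lnot A):
                        × closes — contains both A and \lnot A.
                  branch 2.2.2.1.2 (add \lnot A):
                    (A \leftrightarrow \lnot A): β-rule — branch into A, \lnot A  //  \lnot A, \lnot \lnot A.
                      branch 2.2.2.1.2.1 (add A, \lnot A):
                        × closes — contains both A and \lnot A.
                      branch 2.2.2.1.2.2 (add \lnot A, \lnot \lnot A):
                        × closes — contains both A and \lnot A.
              branch 2.2.2.2 (add \lnot \lnot B):
                × closes — contains both B and \lnot B.
All 8 branches close.
Every branch closed, so the premises entail the conclusion.

Yes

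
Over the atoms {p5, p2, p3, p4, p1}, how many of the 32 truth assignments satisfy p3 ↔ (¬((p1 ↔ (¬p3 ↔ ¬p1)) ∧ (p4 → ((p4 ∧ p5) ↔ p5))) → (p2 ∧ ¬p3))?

24

Initial set: {(p3 ↔ (¬((p1 ↔ (¬p3 ↔ ¬p1)) ∧ (p4 → ((p4 ∧ p5) ↔ p5))) → (p2 ∧ ¬p3)))}.
(p3 ↔ (¬((p1 ↔ (¬p3 ↔ ¬p1)) ∧ (p4 → ((p4 ∧ p5) ↔ p5))) → (p2 ∧ ¬p3))): β-rule — branch into p3, (¬((p1 ↔ (¬p3 ↔ ¬p1)) ∧ (p4 → ((p4 ∧ p5) ↔ p5))) → (p2 ∧ ¬p3))  //  ¬p3, ¬(¬((p1 ↔ (¬p3 ↔ ¬p1)) ∧ (p4 → ((p4 ∧ p5) ↔ p5))) → (p2 ∧ ¬p3)).
  branch 1 (add p3, (¬((p1 ↔ (¬p3 ↔ ¬p1)) ∧ (p4 → ((p4 ∧ p5) ↔ p5))) → (p2 ∧ ¬p3))):
    (¬((p1 ↔ (¬p3 ↔ ¬p1)) ∧ (p4 → ((p4 ∧ p5) ↔ p5))) → (p2 ∧ ¬p3)): β-rule — branch into ¬¬((p1 ↔ (¬p3 ↔ ¬p1)) ∧ (p4 → ((p4 ∧ p5) ↔ p5)))  //  (p2 ∧ ¬p3).
      branch 1.1 (add ¬¬((p1 ↔ (¬p3 ↔ ¬p1)) ∧ (p4 → ((p4 ∧ p5) ↔ p5)))):
        ¬¬((p1 ↔ (¬p3 ↔ ¬p1)) ∧ (p4 → ((p4 ∧ p5) ↔ p5))): α-rule — add (p1 ↔ (¬p3 ↔ ¬p1)), (p4 → ((p4 ∧ p5) ↔ p5)).
        (p1 ↔ (¬p3 ↔ ¬p1)): β-rule — branch into p1, (¬p3 ↔ ¬p1)  //  ¬p1, ¬(¬p3 ↔ ¬p1).
          branch 1.1.1 (add p1, (¬p3 ↔ ¬p1)):
            (p4 → ((p4 ∧ p5) ↔ p5)): β-rule — branch into ¬p4  //  ((p4 ∧ p5) ↔ p5).
              branch 1.1.1.1 (add ¬p4):
                (¬p3 ↔ ¬p1): β-rule — branch into ¬p3, ¬p1  //  ¬¬p3, ¬¬p1.
                  branch 1.1.1.1.1 (add ¬p3, ¬p1):
                    × closes — contains both p3 and ¬p3.
                  branch 1.1.1.1.2 (add ¬¬p3, ¬¬p1):
                    ○ open, literals {p1=true, p3=true, p4=false}.
              branch 1.1.1.2 (add ((p4 ∧ p5) ↔ p5)):
                (¬p3 ↔ ¬p1): β-rule — branch into ¬p3, ¬p1  //  ¬¬p3, ¬¬p1.
                  branch 1.1.1.2.1 (add ¬p3, ¬p1):
                    × closes — contains both p3 and ¬p3.
                  branch 1.1.1.2.2 (add ¬¬p3, ¬¬p1):
                    ((p4 ∧ p5) ↔ p5): β-rule — branch into (p4 ∧ p5), p5  //  ¬(p4 ∧ p5), ¬p5.
                      branch 1.1.1.2.2.1 (add (p4 ∧ p5), p5):
                        (p4 ∧ p5): α-rule — add p4, p5.
                        ○ open, literals {p1=true, p3=true, p4=true, p5=true}.
                      branch 1.1.1.2.2.2 (add ¬(p4 ∧ p5), ¬p5):
                        ¬(p4 ∧ p5): β-rule — branch into ¬p4  //  ¬p5.
                          branch 1.1.1.2.2.2.1 (add ¬p4):
                            ○ open, literals {p1=true, p3=true, p4=false, p5=false}.
                          branch 1.1.1.2.2.2.2 (add ¬p5):
                            ○ open, literals {p1=true, p3=true, p5=false}.
          branch 1.1.2 (add ¬p1, ¬(¬p3 ↔ ¬p1)):
            (p4 → ((p4 ∧ p5) ↔ p5)): β-rule — branch into ¬p4  //  ((p4 ∧ p5) ↔ p5).
              branch 1.1.2.1 (add ¬p4):
                ¬(¬p3 ↔ ¬p1): β-rule — branch into ¬p3, ¬¬p1  //  ¬¬p3, ¬p1.
                  branch 1.1.2.1.1 (add ¬p3, ¬¬p1):
                    × closes — contains both p3 and ¬p3.
                  branch 1.1.2.1.2 (add ¬¬p3, ¬p1):
                    ○ open, literals {p1=false, p3=true, p4=false}.
              branch 1.1.2.2 (add ((p4 ∧ p5) ↔ p5)):
                ¬(¬p3 ↔ ¬p1): β-rule — branch into ¬p3, ¬¬p1  //  ¬¬p3, ¬p1.
                  branch 1.1.2.2.1 (add ¬p3, ¬¬p1):
                    × closes — contains both p3 and ¬p3.
                  branch 1.1.2.2.2 (add ¬¬p3, ¬p1):
                    ((p4 ∧ p5) ↔ p5): β-rule — branch into (p4 ∧ p5), p5  //  ¬(p4 ∧ p5), ¬p5.
                      branch 1.1.2.2.2.1 (add (p4 ∧ p5), p5):
                        (p4 ∧ p5): α-rule — add p4, p5.
                        ○ open, literals {p1=false, p3=true, p4=true, p5=true}.
                      branch 1.1.2.2.2.2 (add ¬(p4 ∧ p5), ¬p5):
                        ¬(p4 ∧ p5): β-rule — branch into ¬p4  //  ¬p5.
                          branch 1.1.2.2.2.2.1 (add ¬p4):
                            ○ open, literals {p1=false, p3=true, p4=false, p5=false}.
                          branch 1.1.2.2.2.2.2 (add ¬p5):
                            ○ open, literals {p1=false, p3=true, p5=false}.
      branch 1.2 (add (p2 ∧ ¬p3)):
        (p2 ∧ ¬p3): α-rule — add p2, ¬p3.
        × closes — contains both p3 and ¬p3.
  branch 2 (add ¬p3, ¬(¬((p1 ↔ (¬p3 ↔ ¬p1)) ∧ (p4 → ((p4 ∧ p5) ↔ p5))) → (p2 ∧ ¬p3))):
    ¬(¬((p1 ↔ (¬p3 ↔ ¬p1)) ∧ (p4 → ((p4 ∧ p5) ↔ p5))) → (p2 ∧ ¬p3)): α-rule — add ¬((p1 ↔ (¬p3 ↔ ¬p1)) ∧ (p4 → ((p4 ∧ p5) ↔ p5))), ¬(p2 ∧ ¬p3).
    ¬((p1 ↔ (¬p3 ↔ ¬p1)) ∧ (p4 → ((p4 ∧ p5) ↔ p5))): β-rule — branch into ¬(p1 ↔ (¬p3 ↔ ¬p1))  //  ¬(p4 → ((p4 ∧ p5) ↔ p5)).
      branch 2.1 (add ¬(p1 ↔ (¬p3 ↔ ¬p1))):
        ¬(p2 ∧ ¬p3): β-rule — branch into ¬p2  //  ¬¬p3.
          branch 2.1.1 (add ¬p2):
            ¬(p1 ↔ (¬p3 ↔ ¬p1)): β-rule — branch into p1, ¬(¬p3 ↔ ¬p1)  //  ¬p1, (¬p3 ↔ ¬p1).
              branch 2.1.1.1 (add p1, ¬(¬p3 ↔ ¬p1)):
                ¬(¬p3 ↔ ¬p1): β-rule — branch into ¬p3, ¬¬p1  //  ¬¬p3, ¬p1.
                  branch 2.1.1.1.1 (add ¬p3, ¬¬p1):
                    ○ open, literals {p1=true, p2=false, p3=false}.
                  branch 2.1.1.1.2 (add ¬¬p3, ¬p1):
                    × closes — contains both p3 and ¬p3.
              branch 2.1.1.2 (add ¬p1, (¬p3 ↔ ¬p1)):
                (¬p3 ↔ ¬p1): β-rule — branch into ¬p3, ¬p1  //  ¬¬p3, ¬¬p1.
                  branch 2.1.1.2.1 (add ¬p3, ¬p1):
                    ○ open, literals {p1=false, p2=false, p3=false}.
                  branch 2.1.1.2.2 (add ¬¬p3, ¬¬p1):
                    × closes — contains both p3 and ¬p3.
          branch 2.1.2 (add ¬¬p3):
            × closes — contains both p3 and ¬p3.
      branch 2.2 (add ¬(p4 → ((p4 ∧ p5) ↔ p5))):
        ¬(p4 → ((p4 ∧ p5) ↔ p5)): α-rule — add p4, ¬((p4 ∧ p5) ↔ p5).
        ¬(p2 ∧ ¬p3): β-rule — branch into ¬p2  //  ¬¬p3.
          branch 2.2.1 (add ¬p2):
            ¬((p4 ∧ p5) ↔ p5): β-rule — branch into (p4 ∧ p5), ¬p5  //  ¬(p4 ∧ p5), p5.
              branch 2.2.1.1 (add (p4 ∧ p5), ¬p5):
                (p4 ∧ p5): α-rule — add p4, p5.
                × closes — contains both p5 and ¬p5.
              branch 2.2.1.2 (add ¬(p4 ∧ p5), p5):
                ¬(p4 ∧ p5): β-rule — branch into ¬p4  //  ¬p5.
                  branch 2.2.1.2.1 (add ¬p4):
                    × closes — contains both p4 and ¬p4.
                  branch 2.2.1.2.2 (add ¬p5):
                    × closes — contains both p5 and ¬p5.
          branch 2.2.2 (add ¬¬p3):
            × closes — contains both p3 and ¬p3.
12 branches closed, 10 open.
Each open branch fixes some atoms; the unmentioned ones are free. Counting distinct full assignments: branch {p1=true, p3=true, p4=false} (p5, p2) contributes 4 new; branch {p1=true, p3=true, p4=true, p5=true} (p2) contributes 2 new; branch {p1=true, p3=true, p4=false, p5=false} (p2) contributes 0 new; branch {p1=true, p3=true, p5=false} (p2, p4) contributes 2 new; branch {p1=false, p3=true, p4=false} (p5, p2) contributes 4 new; branch {p1=false, p3=true, p4=true, p5=true} (p2) contributes 2 new; branch {p1=false, p3=true, p4=false, p5=false} (p2) contributes 0 new; branch {p1=false, p3=true, p5=false} (p2, p4) contributes 2 new; branch {p1=true, p2=false, p3=false} (p5, p4) contributes 4 new; branch {p1=false, p2=false, p3=false} (p5, p4) contributes 4 new. Total: 24.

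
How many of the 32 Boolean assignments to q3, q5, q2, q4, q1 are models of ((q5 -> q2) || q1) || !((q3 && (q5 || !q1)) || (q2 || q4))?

29

Initial set: {T (((q5 -> q2) || q1) || !((q3 && (q5 || !q1)) || (q2 || q4)))}.
T (((q5 -> q2) || q1) || !((q3 && (q5 || !q1)) || (q2 || q4))): β-rule — branch into T ((q5 -> q2) || q1)  //  T !((q3 && (q5 || !q1)) || (q2 || q4)).
  branch 1 (add T ((q5 -> q2) || q1)):
    T ((q5 -> q2) || q1): β-rule — branch into T (q5 -> q2)  //  T q1.
      branch 1.1 (add T (q5 -> q2)):
        T (q5 -> q2): β-rule — branch into F q5  //  T q2.
          branch 1.1.1 (add F q5):
            ○ open, literals {q5=false}.
          branch 1.1.2 (add T q2):
            ○ open, literals {q2=true}.
      branch 1.2 (add T q1):
        ○ open, literals {q1=true}.
  branch 2 (add T !((q3 && (q5 || !q1)) || (q2 || q4))):
    T !((q3 && (q5 || !q1)) || (q2 || q4)): α-rule — add F (q3 && (q5 || !q1)), F (q2 || q4).
    F (q2 || q4): α-rule — add F q2, F q4.
    F (q3 && (q5 || !q1)): β-rule — branch into F q3  //  F (q5 || !q1).
      branch 2.1 (add F q3):
        ○ open, literals {q2=false, q3=false, q4=false}.
      branch 2.2 (add F (q5 || !q1)):
        F (q5 || !q1): α-rule — add F q5, F !q1.
        ○ open, literals {q1=true, q2=false, q4=false, q5=false}.
0 branches closed, 5 open.
Each open branch fixes some atoms; the unmentioned ones are free. Counting distinct full assignments: branch {q5=false} (q3, q2, q4, q1) contributes 16 new; branch {q2=true} (q3, q5, q4, q1) contributes 8 new; branch {q1=true} (q3, q5, q2, q4) contributes 4 new; branch {q2=false, q3=false, q4=false} (q5, q1) contributes 1 new; branch {q1=true, q2=false, q4=false, q5=false} (q3) contributes 0 new. Total: 29.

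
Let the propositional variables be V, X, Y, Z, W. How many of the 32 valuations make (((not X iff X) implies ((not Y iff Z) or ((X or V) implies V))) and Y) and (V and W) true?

4

Initial set: {((((not X iff X) implies ((not Y iff Z) or ((X or V) implies V))) and Y) and (V and W))}.
((((not X iff X) implies ((not Y iff Z) or ((X or V) implies V))) and Y) and (V and W)): α-rule — add (((not X iff X) implies ((not Y iff Z) or ((X or V) implies V))) and Y), (V and W).
(((not X iff X) implies ((not Y iff Z) or ((X or V) implies V))) and Y): α-rule — add ((not X iff X) implies ((not Y iff Z) or ((X or V) implies V))), Y.
(V and W): α-rule — add V, W.
((not X iff X) implies ((not Y iff Z) or ((X or V) implies V))): β-rule — branch into not (not X iff X)  //  ((not Y iff Z) or ((X or V) implies V)).
  branch 1 (add not (not X iff X)):
    not (not X iff X): β-rule — branch into not X, not X  //  not not X, X.
      branch 1.1 (add not X, not X):
        ○ open, literals {V=1, W=1, X=0, Y=1}.
      branch 1.2 (add not not X, X):
        ○ open, literals {V=1, W=1, X=1, Y=1}.
  branch 2 (add ((not Y iff Z) or ((X or V) implies V))):
    ((not Y iff Z) or ((X or V) implies V)): β-rule — branch into (not Y iff Z)  //  ((X or V) implies V).
      branch 2.1 (add (not Y iff Z)):
        (not Y iff Z): β-rule — branch into not Y, Z  //  not not Y, not Z.
          branch 2.1.1 (add not Y, Z):
            × closes — contains both Y and not Y.
          branch 2.1.2 (add not not Y, not Z):
            ○ open, literals {V=1, W=1, Y=1, Z=0}.
      branch 2.2 (add ((X or V) implies V)):
        ((X or V) implies V): β-rule — branch into not (X or V)  //  V.
          branch 2.2.1 (add not (X or V)):
            not (X or V): α-rule — add not X, not V.
            × closes — contains both V and not V.
          branch 2.2.2 (add V):
            ○ open, literals {V=1, W=1, Y=1}.
2 branches closed, 4 open.
Each open branch fixes some atoms; the unmentioned ones are free. Counting distinct full assignments: branch {V=1, W=1, X=0, Y=1} (Z) contributes 2 new; branch {V=1, W=1, X=1, Y=1} (Z) contributes 2 new; branch {V=1, W=1, Y=1, Z=0} (X) contributes 0 new; branch {V=1, W=1, Y=1} (X, Z) contributes 0 new. Total: 4.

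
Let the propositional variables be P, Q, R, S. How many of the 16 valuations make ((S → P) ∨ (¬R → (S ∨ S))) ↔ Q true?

Initial set: {T (((S → P) ∨ (¬R → (S ∨ S))) ↔ Q)}.
T (((S → P) ∨ (¬R → (S ∨ S))) ↔ Q): β-rule — branch into T ((S → P) ∨ (¬R → (S ∨ S))), T Q  //  F ((S → P) ∨ (¬R → (S ∨ S))), F Q.
  branch 1 (add T ((S → P) ∨ (¬R → (S ∨ S))), T Q):
    T ((S → P) ∨ (¬R → (S ∨ S))): β-rule — branch into T (S → P)  //  T (¬R → (S ∨ S)).
      branch 1.1 (add T (S → P)):
        T (S → P): β-rule — branch into F S  //  T P.
          branch 1.1.1 (add F S):
            ○ open, literals {Q=true, S=false}.
          branch 1.1.2 (add T P):
            ○ open, literals {P=true, Q=true}.
      branch 1.2 (add T (¬R → (S ∨ S))):
        T (¬R → (S ∨ S)): β-rule — branch into F ¬R  //  T (S ∨ S).
          branch 1.2.1 (add F ¬R):
            ○ open, literals {Q=true, R=true}.
          branch 1.2.2 (add T (S ∨ S)):
            T (S ∨ S): β-rule — branch into T S  //  T S.
              branch 1.2.2.1 (add T S):
                ○ open, literals {Q=true, S=true}.
              branch 1.2.2.2 (add T S):
                ○ open, literals {Q=true, S=true}.
  branch 2 (add F ((S → P) ∨ (¬R → (S ∨ S))), F Q):
    F ((S → P) ∨ (¬R → (S ∨ S))): α-rule — add F (S → P), F (¬R → (S ∨ S)).
    F (S → P): α-rule — add T S, F P.
    F (¬R → (S ∨ S)): α-rule — add T ¬R, F (S ∨ S).
    F (S ∨ S): α-rule — add F S, F S.
    × closes — contains both S and ¬S.
1 branch closed, 5 open.
Each open branch fixes some atoms; the unmentioned ones are free. Counting distinct full assignments: branch {Q=true, S=false} (P, R) contributes 4 new; branch {P=true, Q=true} (R, S) contributes 2 new; branch {Q=true, R=true} (P, S) contributes 1 new; branch {Q=true, S=true} (P, R) contributes 1 new; branch {Q=true, S=true} (P, R) contributes 0 new. Total: 8.

8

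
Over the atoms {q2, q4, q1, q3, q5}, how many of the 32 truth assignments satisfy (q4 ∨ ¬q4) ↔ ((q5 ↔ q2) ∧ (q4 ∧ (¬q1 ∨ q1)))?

Initial set: {((q4 ∨ ¬q4) ↔ ((q5 ↔ q2) ∧ (q4 ∧ (¬q1 ∨ q1))))}.
((q4 ∨ ¬q4) ↔ ((q5 ↔ q2) ∧ (q4 ∧ (¬q1 ∨ q1)))): β-rule — branch into (q4 ∨ ¬q4), ((q5 ↔ q2) ∧ (q4 ∧ (¬q1 ∨ q1)))  //  ¬(q4 ∨ ¬q4), ¬((q5 ↔ q2) ∧ (q4 ∧ (¬q1 ∨ q1))).
  branch 1 (add (q4 ∨ ¬q4), ((q5 ↔ q2) ∧ (q4 ∧ (¬q1 ∨ q1)))):
    ((q5 ↔ q2) ∧ (q4 ∧ (¬q1 ∨ q1))): α-rule — add (q5 ↔ q2), (q4 ∧ (¬q1 ∨ q1)).
    (q4 ∧ (¬q1 ∨ q1)): α-rule — add q4, (¬q1 ∨ q1).
    (q4 ∨ ¬q4): β-rule — branch into q4  //  ¬q4.
      branch 1.1 (add q4):
        (q5 ↔ q2): β-rule — branch into q5, q2  //  ¬q5, ¬q2.
          branch 1.1.1 (add q5, q2):
            (¬q1 ∨ q1): β-rule — branch into ¬q1  //  q1.
              branch 1.1.1.1 (add ¬q1):
                ○ open, literals {q1=F, q2=T, q4=T, q5=T}.
              branch 1.1.1.2 (add q1):
                ○ open, literals {q1=T, q2=T, q4=T, q5=T}.
          branch 1.1.2 (add ¬q5, ¬q2):
            (¬q1 ∨ q1): β-rule — branch into ¬q1  //  q1.
              branch 1.1.2.1 (add ¬q1):
                ○ open, literals {q1=F, q2=F, q4=T, q5=F}.
              branch 1.1.2.2 (add q1):
                ○ open, literals {q1=T, q2=F, q4=T, q5=F}.
      branch 1.2 (add ¬q4):
        × closes — contains both q4 and ¬q4.
  branch 2 (add ¬(q4 ∨ ¬q4), ¬((q5 ↔ q2) ∧ (q4 ∧ (¬q1 ∨ q1)))):
    ¬(q4 ∨ ¬q4): α-rule — add ¬q4, ¬¬q4.
    × closes — contains both q4 and ¬q4.
2 branches closed, 4 open.
Each open branch fixes some atoms; the unmentioned ones are free. Counting distinct full assignments: branch {q1=F, q2=T, q4=T, q5=T} (q3) contributes 2 new; branch {q1=T, q2=T, q4=T, q5=T} (q3) contributes 2 new; branch {q1=F, q2=F, q4=T, q5=F} (q3) contributes 2 new; branch {q1=T, q2=F, q4=T, q5=F} (q3) contributes 2 new. Total: 8.

8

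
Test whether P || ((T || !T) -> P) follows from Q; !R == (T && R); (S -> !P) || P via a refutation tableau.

No

Initial set: {T Q; T (!R == (T && R)); T ((S -> !P) || P); F (P || ((T || !T) -> P))}.
F (P || ((T || !T) -> P)): α-rule — add F P, F ((T || !T) -> P).
F ((T || !T) -> P): α-rule — add T (T || !T), F P.
T (!R == (T && R)): β-rule — branch into T !R, T (T && R)  //  F !R, F (T && R).
  branch 1 (add T !R, T (T && R)):
    T (T && R): α-rule — add T T, T R.
    × closes — contains both R and !R.
  branch 2 (add F !R, F (T && R)):
    T ((S -> !P) || P): β-rule — branch into T (S -> !P)  //  T P.
      branch 2.1 (add T (S -> !P)):
        T (T || !T): β-rule — branch into T T  //  T !T.
          branch 2.1.1 (add T T):
            F (T && R): β-rule — branch into F T  //  F R.
              branch 2.1.1.1 (add F T):
                × closes — contains both T and !T.
              branch 2.1.1.2 (add F R):
                × closes — contains both R and !R.
          branch 2.1.2 (add T !T):
            F (T && R): β-rule — branch into F T  //  F R.
              branch 2.1.2.1 (add F T):
                T (S -> !P): β-rule — branch into F S  //  T !P.
                  branch 2.1.2.1.1 (add F S):
                    ○ open, literals {P=0, Q=1, R=1, S=0, T=0}.
                  branch 2.1.2.1.2 (add T !P):
                    ○ open, literals {P=0, Q=1, R=1, T=0}.
              branch 2.1.2.2 (add F R):
                × closes — contains both R and !R.
      branch 2.2 (add T P):
        × closes — contains both P and !P.
5 branches closed, 2 open.
An open branch gives a countermodel: P=0, Q=1, R=1, S=0, T=0 (unmentioned atoms arbitrary); the premises hold there but the conclusion fails.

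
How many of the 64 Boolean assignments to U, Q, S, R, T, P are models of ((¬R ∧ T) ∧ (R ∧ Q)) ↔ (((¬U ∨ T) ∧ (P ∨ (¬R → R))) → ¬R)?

Initial set: {(((¬R ∧ T) ∧ (R ∧ Q)) ↔ (((¬U ∨ T) ∧ (P ∨ (¬R → R))) → ¬R))}.
(((¬R ∧ T) ∧ (R ∧ Q)) ↔ (((¬U ∨ T) ∧ (P ∨ (¬R → R))) → ¬R)): β-rule — branch into ((¬R ∧ T) ∧ (R ∧ Q)), (((¬U ∨ T) ∧ (P ∨ (¬R → R))) → ¬R)  //  ¬((¬R ∧ T) ∧ (R ∧ Q)), ¬(((¬U ∨ T) ∧ (P ∨ (¬R → R))) → ¬R).
  branch 1 (add ((¬R ∧ T) ∧ (R ∧ Q)), (((¬U ∨ T) ∧ (P ∨ (¬R → R))) → ¬R)):
    ((¬R ∧ T) ∧ (R ∧ Q)): α-rule — add (¬R ∧ T), (R ∧ Q).
    (¬R ∧ T): α-rule — add ¬R, T.
    (R ∧ Q): α-rule — add R, Q.
    × closes — contains both R and ¬R.
  branch 2 (add ¬((¬R ∧ T) ∧ (R ∧ Q)), ¬(((¬U ∨ T) ∧ (P ∨ (¬R → R))) → ¬R)):
    ¬(((¬U ∨ T) ∧ (P ∨ (¬R → R))) → ¬R): α-rule — add ((¬U ∨ T) ∧ (P ∨ (¬R → R))), ¬¬R.
    ((¬U ∨ T) ∧ (P ∨ (¬R → R))): α-rule — add (¬U ∨ T), (P ∨ (¬R → R)).
    ¬((¬R ∧ T) ∧ (R ∧ Q)): β-rule — branch into ¬(¬R ∧ T)  //  ¬(R ∧ Q).
      branch 2.1 (add ¬(¬R ∧ T)):
        (¬U ∨ T): β-rule — branch into ¬U  //  T.
          branch 2.1.1 (add ¬U):
            (P ∨ (¬R → R)): β-rule — branch into P  //  (¬R → R).
              branch 2.1.1.1 (add P):
                ¬(¬R ∧ T): β-rule — branch into ¬¬R  //  ¬T.
                  branch 2.1.1.1.1 (add ¬¬R):
                    ○ open, literals {P=true, R=true, U=false}.
                  branch 2.1.1.1.2 (add ¬T):
                    ○ open, literals {P=true, R=true, T=false, U=false}.
              branch 2.1.1.2 (add (¬R → R)):
                ¬(¬R ∧ T): β-rule — branch into ¬¬R  //  ¬T.
                  branch 2.1.1.2.1 (add ¬¬R):
                    (¬R → R): β-rule — branch into ¬¬R  //  R.
                      branch 2.1.1.2.1.1 (add ¬¬R):
                        ○ open, literals {R=true, U=false}.
                      branch 2.1.1.2.1.2 (add R):
                        ○ open, literals {R=true, U=false}.
                  branch 2.1.1.2.2 (add ¬T):
                    (¬R → R): β-rule — branch into ¬¬R  //  R.
                      branch 2.1.1.2.2.1 (add ¬¬R):
                        ○ open, literals {R=true, T=false, U=false}.
                      branch 2.1.1.2.2.2 (add R):
                        ○ open, literals {R=true, T=false, U=false}.
          branch 2.1.2 (add T):
            (P ∨ (¬R → R)): β-rule — branch into P  //  (¬R → R).
              branch 2.1.2.1 (add P):
                ¬(¬R ∧ T): β-rule — branch into ¬¬R  //  ¬T.
                  branch 2.1.2.1.1 (add ¬¬R):
                    ○ open, literals {P=true, R=true, T=true}.
                  branch 2.1.2.1.2 (add ¬T):
                    × closes — contains both T and ¬T.
              branch 2.1.2.2 (add (¬R → R)):
                ¬(¬R ∧ T): β-rule — branch into ¬¬R  //  ¬T.
                  branch 2.1.2.2.1 (add ¬¬R):
                    (¬R → R): β-rule — branch into ¬¬R  //  R.
                      branch 2.1.2.2.1.1 (add ¬¬R):
                        ○ open, literals {R=true, T=true}.
                      branch 2.1.2.2.1.2 (add R):
                        ○ open, literals {R=true, T=true}.
                  branch 2.1.2.2.2 (add ¬T):
                    × closes — contains both T and ¬T.
      branch 2.2 (add ¬(R ∧ Q)):
        (¬U ∨ T): β-rule — branch into ¬U  //  T.
          branch 2.2.1 (add ¬U):
            (P ∨ (¬R → R)): β-rule — branch into P  //  (¬R → R).
              branch 2.2.1.1 (add P):
                ¬(R ∧ Q): β-rule — branch into ¬R  //  ¬Q.
                  branch 2.2.1.1.1 (add ¬R):
                    × closes — contains both R and ¬R.
                  branch 2.2.1.1.2 (add ¬Q):
                    ○ open, literals {P=true, Q=false, R=true, U=false}.
              branch 2.2.1.2 (add (¬R → R)):
                ¬(R ∧ Q): β-rule — branch into ¬R  //  ¬Q.
                  branch 2.2.1.2.1 (add ¬R):
                    × closes — contains both R and ¬R.
                  branch 2.2.1.2.2 (add ¬Q):
                    (¬R → R): β-rule — branch into ¬¬R  //  R.
                      branch 2.2.1.2.2.1 (add ¬¬R):
                        ○ open, literals {Q=false, R=true, U=false}.
                      branch 2.2.1.2.2.2 (add R):
                        ○ open, literals {Q=false, R=true, U=false}.
          branch 2.2.2 (add T):
            (P ∨ (¬R → R)): β-rule — branch into P  //  (¬R → R).
              branch 2.2.2.1 (add P):
                ¬(R ∧ Q): β-rule — branch into ¬R  //  ¬Q.
                  branch 2.2.2.1.1 (add ¬R):
                    × closes — contains both R and ¬R.
                  branch 2.2.2.1.2 (add ¬Q):
                    ○ open, literals {P=true, Q=false, R=true, T=true}.
              branch 2.2.2.2 (add (¬R → R)):
                ¬(R ∧ Q): β-rule — branch into ¬R  //  ¬Q.
                  branch 2.2.2.2.1 (add ¬R):
                    × closes — contains both R and ¬R.
                  branch 2.2.2.2.2 (add ¬Q):
                    (¬R → R): β-rule — branch into ¬¬R  //  R.
                      branch 2.2.2.2.2.1 (add ¬¬R):
                        ○ open, literals {Q=false, R=true, T=true}.
                      branch 2.2.2.2.2.2 (add R):
                        ○ open, literals {Q=false, R=true, T=true}.
7 branches closed, 15 open.
Each open branch fixes some atoms; the unmentioned ones are free. Counting distinct full assignments: branch {P=true, R=true, U=false} (Q, S, T) contributes 8 new; branch {P=true, R=true, T=false, U=false} (Q, S) contributes 0 new; branch {R=true, U=false} (Q, S, T, P) contributes 8 new; branch {R=true, U=false} (Q, S, T, P) contributes 0 new; branch {R=true, T=false, U=false} (Q, S, P) contributes 0 new; branch {R=true, T=false, U=false} (Q, S, P) contributes 0 new; branch {P=true, R=true, T=true} (U, Q, S) contributes 4 new; branch {R=true, T=true} (U, Q, S, P) contributes 4 new; branch {R=true, T=true} (U, Q, S, P) contributes 0 new; branch {P=true, Q=false, R=true, U=false} (S, T) contributes 0 new; branch {Q=false, R=true, U=false} (S, T, P) contributes 0 new; branch {Q=false, R=true, U=false} (S, T, P) contributes 0 new; branch {P=true, Q=false, R=true, T=true} (U, S) contributes 0 new; branch {Q=false, R=true, T=true} (U, S, P) contributes 0 new; branch {Q=false, R=true, T=true} (U, S, P) contributes 0 new. Total: 24.

24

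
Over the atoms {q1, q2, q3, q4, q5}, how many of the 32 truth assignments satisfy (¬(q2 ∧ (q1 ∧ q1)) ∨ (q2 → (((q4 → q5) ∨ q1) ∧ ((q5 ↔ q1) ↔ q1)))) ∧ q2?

12

Initial set: {((¬(q2 ∧ (q1 ∧ q1)) ∨ (q2 → (((q4 → q5) ∨ q1) ∧ ((q5 ↔ q1) ↔ q1)))) ∧ q2)}.
((¬(q2 ∧ (q1 ∧ q1)) ∨ (q2 → (((q4 → q5) ∨ q1) ∧ ((q5 ↔ q1) ↔ q1)))) ∧ q2): α-rule — add (¬(q2 ∧ (q1 ∧ q1)) ∨ (q2 → (((q4 → q5) ∨ q1) ∧ ((q5 ↔ q1) ↔ q1)))), q2.
(¬(q2 ∧ (q1 ∧ q1)) ∨ (q2 → (((q4 → q5) ∨ q1) ∧ ((q5 ↔ q1) ↔ q1)))): β-rule — branch into ¬(q2 ∧ (q1 ∧ q1))  //  (q2 → (((q4 → q5) ∨ q1) ∧ ((q5 ↔ q1) ↔ q1))).
  branch 1 (add ¬(q2 ∧ (q1 ∧ q1))):
    ¬(q2 ∧ (q1 ∧ q1)): β-rule — branch into ¬q2  //  ¬(q1 ∧ q1).
      branch 1.1 (add ¬q2):
        × closes — contains both q2 and ¬q2.
      branch 1.2 (add ¬(q1 ∧ q1)):
        ¬(q1 ∧ q1): β-rule — branch into ¬q1  //  ¬q1.
          branch 1.2.1 (add ¬q1):
            ○ open, literals {q1=0, q2=1}.
          branch 1.2.2 (add ¬q1):
            ○ open, literals {q1=0, q2=1}.
  branch 2 (add (q2 → (((q4 → q5) ∨ q1) ∧ ((q5 ↔ q1) ↔ q1)))):
    (q2 → (((q4 → q5) ∨ q1) ∧ ((q5 ↔ q1) ↔ q1))): β-rule — branch into ¬q2  //  (((q4 → q5) ∨ q1) ∧ ((q5 ↔ q1) ↔ q1)).
      branch 2.1 (add ¬q2):
        × closes — contains both q2 and ¬q2.
      branch 2.2 (add (((q4 → q5) ∨ q1) ∧ ((q5 ↔ q1) ↔ q1))):
        (((q4 → q5) ∨ q1) ∧ ((q5 ↔ q1) ↔ q1)): α-rule — add ((q4 → q5) ∨ q1), ((q5 ↔ q1) ↔ q1).
        ((q4 → q5) ∨ q1): β-rule — branch into (q4 → q5)  //  q1.
          branch 2.2.1 (add (q4 → q5)):
            ((q5 ↔ q1) ↔ q1): β-rule — branch into (q5 ↔ q1), q1  //  ¬(q5 ↔ q1), ¬q1.
              branch 2.2.1.1 (add (q5 ↔ q1), q1):
                (q4 → q5): β-rule — branch into ¬q4  //  q5.
                  branch 2.2.1.1.1 (add ¬q4):
                    (q5 ↔ q1): β-rule — branch into q5, q1  //  ¬q5, ¬q1.
                      branch 2.2.1.1.1.1 (add q5, q1):
                        ○ open, literals {q1=1, q2=1, q4=0, q5=1}.
                      branch 2.2.1.1.1.2 (add ¬q5, ¬q1):
                        × closes — contains both q1 and ¬q1.
                  branch 2.2.1.1.2 (add q5):
                    (q5 ↔ q1): β-rule — branch into q5, q1  //  ¬q5, ¬q1.
                      branch 2.2.1.1.2.1 (add q5, q1):
                        ○ open, literals {q1=1, q2=1, q5=1}.
                      branch 2.2.1.1.2.2 (add ¬q5, ¬q1):
                        × closes — contains both q5 and ¬q5.
              branch 2.2.1.2 (add ¬(q5 ↔ q1), ¬q1):
                (q4 → q5): β-rule — branch into ¬q4  //  q5.
                  branch 2.2.1.2.1 (add ¬q4):
                    ¬(q5 ↔ q1): β-rule — branch into q5, ¬q1  //  ¬q5, q1.
                      branch 2.2.1.2.1.1 (add q5, ¬q1):
                        ○ open, literals {q1=0, q2=1, q4=0, q5=1}.
                      branch 2.2.1.2.1.2 (add ¬q5, q1):
                        × closes — contains both q1 and ¬q1.
                  branch 2.2.1.2.2 (add q5):
                    ¬(q5 ↔ q1): β-rule — branch into q5, ¬q1  //  ¬q5, q1.
                      branch 2.2.1.2.2.1 (add q5, ¬q1):
                        ○ open, literals {q1=0, q2=1, q5=1}.
                      branch 2.2.1.2.2.2 (add ¬q5, q1):
                        × closes — contains both q5 and ¬q5.
          branch 2.2.2 (add q1):
            ((q5 ↔ q1) ↔ q1): β-rule — branch into (q5 ↔ q1), q1  //  ¬(q5 ↔ q1), ¬q1.
              branch 2.2.2.1 (add (q5 ↔ q1), q1):
                (q5 ↔ q1): β-rule — branch into q5, q1  //  ¬q5, ¬q1.
                  branch 2.2.2.1.1 (add q5, q1):
                    ○ open, literals {q1=1, q2=1, q5=1}.
                  branch 2.2.2.1.2 (add ¬q5, ¬q1):
                    × closes — contains both q1 and ¬q1.
              branch 2.2.2.2 (add ¬(q5 ↔ q1), ¬q1):
                × closes — contains both q1 and ¬q1.
8 branches closed, 7 open.
Each open branch fixes some atoms; the unmentioned ones are free. Counting distinct full assignments: branch {q1=0, q2=1} (q3, q4, q5) contributes 8 new; branch {q1=0, q2=1} (q3, q4, q5) contributes 0 new; branch {q1=1, q2=1, q4=0, q5=1} (q3) contributes 2 new; branch {q1=1, q2=1, q5=1} (q3, q4) contributes 2 new; branch {q1=0, q2=1, q4=0, q5=1} (q3) contributes 0 new; branch {q1=0, q2=1, q5=1} (q3, q4) contributes 0 new; branch {q1=1, q2=1, q5=1} (q3, q4) contributes 0 new. Total: 12.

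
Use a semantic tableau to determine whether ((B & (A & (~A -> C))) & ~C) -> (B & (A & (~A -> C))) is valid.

Assume the negation and expand:
Initial set: {~(((B & (A & (~A -> C))) & ~C) -> (B & (A & (~A -> C))))}.
~(((B & (A & (~A -> C))) & ~C) -> (B & (A & (~A -> C)))): α-rule — add ((B & (A & (~A -> C))) & ~C), ~(B & (A & (~A -> C))).
((B & (A & (~A -> C))) & ~C): α-rule — add (B & (A & (~A -> C))), ~C.
(B & (A & (~A -> C))): α-rule — add B, (A & (~A -> C)).
(A & (~A -> C)): α-rule — add A, (~A -> C).
~(B & (A & (~A -> C))): β-rule — branch into ~B  //  ~(A & (~A -> C)).
  branch 1 (add ~B):
    × closes — contains both B and ~B.
  branch 2 (add ~(A & (~A -> C))):
    (~A -> C): β-rule — branch into ~~A  //  C.
      branch 2.1 (add ~~A):
        ~(A & (~A -> C)): β-rule — branch into ~A  //  ~(~A -> C).
          branch 2.1.1 (add ~A):
            × closes — contains both A and ~A.
          branch 2.1.2 (add ~(~A -> C)):
            ~(~A -> C): α-rule — add ~A, ~C.
            × closes — contains both A and ~A.
      branch 2.2 (add C):
        × closes — contains both C and ~C.
All 4 branches close.
Every branch closed, so the negation is unsatisfiable and the formula is valid.

Valid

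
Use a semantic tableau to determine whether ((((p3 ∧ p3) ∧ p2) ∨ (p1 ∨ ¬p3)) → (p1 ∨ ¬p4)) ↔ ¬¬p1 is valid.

Not valid

Assume the negation and expand:
Initial set: {¬(((((p3 ∧ p3) ∧ p2) ∨ (p1 ∨ ¬p3)) → (p1 ∨ ¬p4)) ↔ ¬¬p1)}.
¬(((((p3 ∧ p3) ∧ p2) ∨ (p1 ∨ ¬p3)) → (p1 ∨ ¬p4)) ↔ ¬¬p1): β-rule — branch into ((((p3 ∧ p3) ∧ p2) ∨ (p1 ∨ ¬p3)) → (p1 ∨ ¬p4)), ¬¬¬p1  //  ¬((((p3 ∧ p3) ∧ p2) ∨ (p1 ∨ ¬p3)) → (p1 ∨ ¬p4)), ¬¬p1.
  branch 1 (add ((((p3 ∧ p3) ∧ p2) ∨ (p1 ∨ ¬p3)) → (p1 ∨ ¬p4)), ¬¬¬p1):
    ¬¬¬p1: drop double negation, giving ¬p1.
    ((((p3 ∧ p3) ∧ p2) ∨ (p1 ∨ ¬p3)) → (p1 ∨ ¬p4)): β-rule — branch into ¬(((p3 ∧ p3) ∧ p2) ∨ (p1 ∨ ¬p3))  //  (p1 ∨ ¬p4).
      branch 1.1 (add ¬(((p3 ∧ p3) ∧ p2) ∨ (p1 ∨ ¬p3))):
        ¬(((p3 ∧ p3) ∧ p2) ∨ (p1 ∨ ¬p3)): α-rule — add ¬((p3 ∧ p3) ∧ p2), ¬(p1 ∨ ¬p3).
        ¬(p1 ∨ ¬p3): α-rule — add ¬p1, ¬¬p3.
        ¬((p3 ∧ p3) ∧ p2): β-rule — branch into ¬(p3 ∧ p3)  //  ¬p2.
          branch 1.1.1 (add ¬(p3 ∧ p3)):
            ¬(p3 ∧ p3): β-rule — branch into ¬p3  //  ¬p3.
              branch 1.1.1.1 (add ¬p3):
                × closes — contains both p3 and ¬p3.
              branch 1.1.1.2 (add ¬p3):
                × closes — contains both p3 and ¬p3.
          branch 1.1.2 (add ¬p2):
            ○ open, literals {p1=0, p2=0, p3=1}.
      branch 1.2 (add (p1 ∨ ¬p4)):
        (p1 ∨ ¬p4): β-rule — branch into p1  //  ¬p4.
          branch 1.2.1 (add p1):
            × closes — contains both p1 and ¬p1.
          branch 1.2.2 (add ¬p4):
            ○ open, literals {p1=0, p4=0}.
  branch 2 (add ¬((((p3 ∧ p3) ∧ p2) ∨ (p1 ∨ ¬p3)) → (p1 ∨ ¬p4)), ¬¬p1):
    ¬((((p3 ∧ p3) ∧ p2) ∨ (p1 ∨ ¬p3)) → (p1 ∨ ¬p4)): α-rule — add (((p3 ∧ p3) ∧ p2) ∨ (p1 ∨ ¬p3)), ¬(p1 ∨ ¬p4).
    ¬¬p1: drop double negation, giving p1.
    ¬(p1 ∨ ¬p4): α-rule — add ¬p1, ¬¬p4.
    × closes — contains both p1 and ¬p1.
4 branches closed, 2 open.
An open branch gives a countermodel: p1=0, p2=0, p3=1 (unmentioned atoms arbitrary); under it the original formula is false.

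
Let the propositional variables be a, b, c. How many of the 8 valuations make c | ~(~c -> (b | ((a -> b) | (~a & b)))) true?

5

Initial set: {(c | ~(~c -> (b | ((a -> b) | (~a & b)))))}.
(c | ~(~c -> (b | ((a -> b) | (~a & b))))): β-rule — branch into c  //  ~(~c -> (b | ((a -> b) | (~a & b)))).
  branch 1 (add c):
    ○ open, literals {c=1}.
  branch 2 (add ~(~c -> (b | ((a -> b) | (~a & b))))):
    ~(~c -> (b | ((a -> b) | (~a & b)))): α-rule — add ~c, ~(b | ((a -> b) | (~a & b))).
    ~(b | ((a -> b) | (~a & b))): α-rule — add ~b, ~((a -> b) | (~a & b)).
    ~((a -> b) | (~a & b)): α-rule — add ~(a -> b), ~(~a & b).
    ~(a -> b): α-rule — add a, ~b.
    ~(~a & b): β-rule — branch into ~~a  //  ~b.
      branch 2.1 (add ~~a):
        ○ open, literals {a=1, b=0, c=0}.
      branch 2.2 (add ~b):
        ○ open, literals {a=1, b=0, c=0}.
0 branches closed, 3 open.
Each open branch fixes some atoms; the unmentioned ones are free. Counting distinct full assignments: branch {c=1} (a, b) contributes 4 new; branch {a=1, b=0, c=0} (none free) contributes 1 new; branch {a=1, b=0, c=0} (none free) contributes 0 new. Total: 5.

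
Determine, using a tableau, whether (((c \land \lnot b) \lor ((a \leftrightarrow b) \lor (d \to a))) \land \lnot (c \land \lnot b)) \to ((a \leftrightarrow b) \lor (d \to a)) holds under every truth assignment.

Valid

Assume the negation and expand:
Initial set: {\lnot ((((c \land \lnot b) \lor ((a \leftrightarrow b) \lor (d \to a))) \land \lnot (c \land \lnot b)) \to ((a \leftrightarrow b) \lor (d \to a)))}.
\lnot ((((c \land \lnot b) \lor ((a \leftrightarrow b) \lor (d \to a))) \land \lnot (c \land \lnot b)) \to ((a \leftrightarrow b) \lor (d \to a))): α-rule — add (((c \land \lnot b) \lor ((a \leftrightarrow b) \lor (d \to a))) \land \lnot (c \land \lnot b)), \lnot ((a \leftrightarrow b) \lor (d \to a)).
(((c \land \lnot b) \lor ((a \leftrightarrow b) \lor (d \to a))) \land \lnot (c \land \lnot b)): α-rule — add ((c \land \lnot b) \lor ((a \leftrightarrow b) \lor (d \to a))), \lnot (c \land \lnot b).
\lnot ((a \leftrightarrow b) \lor (d \to a)): α-rule — add \lnot (a \leftrightarrow b), \lnot (d \to a).
\lnot (d \to a): α-rule — add d, \lnot a.
((c \land \lnot b) \lor ((a \leftrightarrow b) \lor (d \to a))): β-rule — branch into (c \land \lnot b)  //  ((a \leftrightarrow b) \lor (d \to a)).
  branch 1 (add (c \land \lnot b)):
    (c \land \lnot b): α-rule — add c, \lnot b.
    \lnot (c \land \lnot b): β-rule — branch into \lnot c  //  \lnot \lnot b.
      branch 1.1 (add \lnot c):
        × closes — contains both c and \lnot c.
      branch 1.2 (add \lnot \lnot b):
        × closes — contains both b and \lnot b.
  branch 2 (add ((a \leftrightarrow b) \lor (d \to a))):
    \lnot (c \land \lnot b): β-rule — branch into \lnot c  //  \lnot \lnot b.
      branch 2.1 (add \lnot c):
        \lnot (a \leftrightarrow b): β-rule — branch into a, \lnot b  //  \lnot a, b.
          branch 2.1.1 (add a, \lnot b):
            × closes — contains both a and \lnot a.
          branch 2.1.2 (add \lnot a, b):
            ((a \leftrightarrow b) \lor (d \to a)): β-rule — branch into (a \leftrightarrow b)  //  (d \to a).
              branch 2.1.2.1 (add (a \leftrightarrow b)):
                (a \leftrightarrow b): β-rule — branch into a, b  //  \lnot a, \lnot b.
                  branch 2.1.2.1.1 (add a, b):
                    × closes — contains both a and \lnot a.
                  branch 2.1.2.1.2 (add \lnot a, \lnot b):
                    × closes — contains both b and \lnot b.
              branch 2.1.2.2 (add (d \to a)):
                (d \to a): β-rule — branch into \lnot d  //  a.
                  branch 2.1.2.2.1 (add \lnot d):
                    × closes — contains both d and \lnot d.
                  branch 2.1.2.2.2 (add a):
                    × closes — contains both a and \lnot a.
      branch 2.2 (add \lnot \lnot b):
        \lnot (a \leftrightarrow b): β-rule — branch into a, \lnot b  //  \lnot a, b.
          branch 2.2.1 (add a, \lnot b):
            × closes — contains both a and \lnot a.
          branch 2.2.2 (add \lnot a, b):
            ((a \leftrightarrow b) \lor (d \to a)): β-rule — branch into (a \leftrightarrow b)  //  (d \to a).
              branch 2.2.2.1 (add (a \leftrightarrow b)):
                (a \leftrightarrow b): β-rule — branch into a, b  //  \lnot a, \lnot b.
                  branch 2.2.2.1.1 (add a, b):
                    × closes — contains both a and \lnot a.
                  branch 2.2.2.1.2 (add \lnot a, \lnot b):
                    × closes — contains both b and \lnot b.
              branch 2.2.2.2 (add (d \to a)):
                (d \to a): β-rule — branch into \lnot d  //  a.
                  branch 2.2.2.2.1 (add \lnot d):
                    × closes — contains both d and \lnot d.
                  branch 2.2.2.2.2 (add a):
                    × closes — contains both a and \lnot a.
All 12 branches close.
Every branch closed, so the negation is unsatisfiable and the formula is valid.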